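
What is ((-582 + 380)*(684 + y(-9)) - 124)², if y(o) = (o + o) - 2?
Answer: 18023599504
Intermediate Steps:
y(o) = -2 + 2*o (y(o) = 2*o - 2 = -2 + 2*o)
((-582 + 380)*(684 + y(-9)) - 124)² = ((-582 + 380)*(684 + (-2 + 2*(-9))) - 124)² = (-202*(684 + (-2 - 18)) - 124)² = (-202*(684 - 20) - 124)² = (-202*664 - 124)² = (-134128 - 124)² = (-134252)² = 18023599504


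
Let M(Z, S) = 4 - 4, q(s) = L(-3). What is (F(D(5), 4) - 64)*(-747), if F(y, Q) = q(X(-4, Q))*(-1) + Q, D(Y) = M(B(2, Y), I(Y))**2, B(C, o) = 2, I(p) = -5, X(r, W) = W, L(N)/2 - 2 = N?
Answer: 43326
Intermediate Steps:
L(N) = 4 + 2*N
q(s) = -2 (q(s) = 4 + 2*(-3) = 4 - 6 = -2)
M(Z, S) = 0
D(Y) = 0 (D(Y) = 0**2 = 0)
F(y, Q) = 2 + Q (F(y, Q) = -2*(-1) + Q = 2 + Q)
(F(D(5), 4) - 64)*(-747) = ((2 + 4) - 64)*(-747) = (6 - 64)*(-747) = -58*(-747) = 43326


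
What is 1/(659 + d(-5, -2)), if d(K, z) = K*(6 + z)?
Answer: 1/639 ≈ 0.0015649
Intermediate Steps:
1/(659 + d(-5, -2)) = 1/(659 - 5*(6 - 2)) = 1/(659 - 5*4) = 1/(659 - 20) = 1/639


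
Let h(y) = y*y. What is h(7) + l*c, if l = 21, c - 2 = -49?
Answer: -938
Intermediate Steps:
c = -47 (c = 2 - 49 = -47)
h(y) = y²
h(7) + l*c = 7² + 21*(-47) = 49 - 987 = -938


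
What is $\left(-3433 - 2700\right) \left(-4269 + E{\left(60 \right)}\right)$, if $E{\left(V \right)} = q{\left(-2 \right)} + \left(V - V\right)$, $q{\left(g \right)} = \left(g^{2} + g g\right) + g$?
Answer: $26144979$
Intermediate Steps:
$q{\left(g \right)} = g + 2 g^{2}$ ($q{\left(g \right)} = \left(g^{2} + g^{2}\right) + g = 2 g^{2} + g = g + 2 g^{2}$)
$E{\left(V \right)} = 6$ ($E{\left(V \right)} = - 2 \left(1 + 2 \left(-2\right)\right) + \left(V - V\right) = - 2 \left(1 - 4\right) + 0 = \left(-2\right) \left(-3\right) + 0 = 6 + 0 = 6$)
$\left(-3433 - 2700\right) \left(-4269 + E{\left(60 \right)}\right) = \left(-3433 - 2700\right) \left(-4269 + 6\right) = \left(-6133\right) \left(-4263\right) = 26144979$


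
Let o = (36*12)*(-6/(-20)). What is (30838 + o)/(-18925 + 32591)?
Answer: 77419/34165 ≈ 2.2660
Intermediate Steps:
o = 648/5 (o = 432*(-6*(-1/20)) = 432*(3/10) = 648/5 ≈ 129.60)
(30838 + o)/(-18925 + 32591) = (30838 + 648/5)/(-18925 + 32591) = (154838/5)/13666 = (154838/5)*(1/13666) = 77419/34165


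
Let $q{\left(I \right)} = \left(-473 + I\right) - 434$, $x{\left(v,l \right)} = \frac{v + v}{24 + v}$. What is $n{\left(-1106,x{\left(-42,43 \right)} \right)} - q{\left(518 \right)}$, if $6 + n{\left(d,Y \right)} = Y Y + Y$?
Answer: $\frac{3685}{9} \approx 409.44$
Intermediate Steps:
$x{\left(v,l \right)} = \frac{2 v}{24 + v}$
$q{\left(I \right)} = -907 + I$
$n{\left(d,Y \right)} = -6 + Y + Y^{2}$ ($n{\left(d,Y \right)} = -6 + \left(Y Y + Y\right) = -6 + \left(Y^{2} + Y\right) = -6 + \left(Y + Y^{2}\right) = -6 + Y + Y^{2}$)
$n{\left(-1106,x{\left(-42,43 \right)} \right)} - q{\left(518 \right)} = \left(-6 + 2 \left(-42\right) \frac{1}{24 - 42} + \left(2 \left(-42\right) \frac{1}{24 - 42}\right)^{2}\right) - \left(-907 + 518\right) = \left(-6 + 2 \left(-42\right) \frac{1}{-18} + \left(2 \left(-42\right) \frac{1}{-18}\right)^{2}\right) - -389 = \left(-6 + 2 \left(-42\right) \left(- \frac{1}{18}\right) + \left(2 \left(-42\right) \left(- \frac{1}{18}\right)\right)^{2}\right) + 389 = \left(-6 + \frac{14}{3} + \left(\frac{14}{3}\right)^{2}\right) + 389 = \left(-6 + \frac{14}{3} + \frac{196}{9}\right) + 389 = \frac{184}{9} + 389 = \frac{3685}{9}$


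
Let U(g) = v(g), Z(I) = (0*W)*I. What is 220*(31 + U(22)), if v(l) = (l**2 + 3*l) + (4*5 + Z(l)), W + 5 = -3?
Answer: 132220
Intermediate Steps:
W = -8 (W = -5 - 3 = -8)
Z(I) = 0 (Z(I) = (0*(-8))*I = 0*I = 0)
v(l) = 20 + l**2 + 3*l (v(l) = (l**2 + 3*l) + (4*5 + 0) = (l**2 + 3*l) + (20 + 0) = (l**2 + 3*l) + 20 = 20 + l**2 + 3*l)
U(g) = 20 + g**2 + 3*g
220*(31 + U(22)) = 220*(31 + (20 + 22**2 + 3*22)) = 220*(31 + (20 + 484 + 66)) = 220*(31 + 570) = 220*601 = 132220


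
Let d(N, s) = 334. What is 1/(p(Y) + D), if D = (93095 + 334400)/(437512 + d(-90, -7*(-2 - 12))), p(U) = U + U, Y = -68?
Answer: -437846/59119561 ≈ -0.0074061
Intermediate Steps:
p(U) = 2*U
D = 427495/437846 (D = (93095 + 334400)/(437512 + 334) = 427495/437846 ≈ 0.97636)
1/(p(Y) + D) = 1/(2*(-68) + 427495/437846) = 1/(-136 + 427495/437846) = 1/(-59119561/437846) = -437846/59119561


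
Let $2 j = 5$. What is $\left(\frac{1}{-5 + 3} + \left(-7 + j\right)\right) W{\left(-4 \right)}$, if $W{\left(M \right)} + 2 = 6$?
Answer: $-20$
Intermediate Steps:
$j = \frac{5}{2}$ ($j = \frac{1}{2} \cdot 5 = \frac{5}{2} \approx 2.5$)
$W{\left(M \right)} = 4$ ($W{\left(M \right)} = -2 + 6 = 4$)
$\left(\frac{1}{-5 + 3} + \left(-7 + j\right)\right) W{\left(-4 \right)} = \left(\frac{1}{-5 + 3} + \left(-7 + \frac{5}{2}\right)\right) 4 = \left(\frac{1}{-2} - \frac{9}{2}\right) 4 = \left(- \frac{1}{2} - \frac{9}{2}\right) 4 = \left(-5\right) 4 = -20$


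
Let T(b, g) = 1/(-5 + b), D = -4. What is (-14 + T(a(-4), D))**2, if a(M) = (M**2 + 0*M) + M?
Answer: 9409/49 ≈ 192.02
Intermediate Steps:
a(M) = M + M**2 (a(M) = (M**2 + 0) + M = M**2 + M = M + M**2)
(-14 + T(a(-4), D))**2 = (-14 + 1/(-5 - 4*(1 - 4)))**2 = (-14 + 1/(-5 - 4*(-3)))**2 = (-14 + 1/(-5 + 12))**2 = (-14 + 1/7)**2 = (-97/7)**2 = 9409/49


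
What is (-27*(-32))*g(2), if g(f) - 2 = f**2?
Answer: 5184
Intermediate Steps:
g(f) = 2 + f**2
(-27*(-32))*g(2) = (-27*(-32))*(2 + 2**2) = 864*(2 + 4) = 864*6 = 5184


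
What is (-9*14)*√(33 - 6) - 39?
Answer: -39 - 378*√3 ≈ -693.71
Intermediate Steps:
(-9*14)*√(33 - 6) - 39 = -378*√3 - 39 = -39 - 378*√3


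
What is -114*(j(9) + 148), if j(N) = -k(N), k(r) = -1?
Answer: -16986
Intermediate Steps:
j(N) = 1 (j(N) = -1*(-1) = 1)
-114*(j(9) + 148) = -114*(1 + 148) = -114*149 = -16986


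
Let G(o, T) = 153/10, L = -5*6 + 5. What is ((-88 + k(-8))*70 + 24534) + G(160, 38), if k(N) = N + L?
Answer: 160793/10 ≈ 16079.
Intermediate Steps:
L = -25 (L = -30 + 5 = -25)
G(o, T) = 153/10 (G(o, T) = 153*(⅒) = 153/10)
k(N) = -25 + N (k(N) = N - 25 = -25 + N)
((-88 + k(-8))*70 + 24534) + G(160, 38) = ((-88 + (-25 - 8))*70 + 24534) + 153/10 = ((-88 - 33)*70 + 24534) + 153/10 = (-121*70 + 24534) + 153/10 = (-8470 + 24534) + 153/10 = 16064 + 153/10 = 160793/10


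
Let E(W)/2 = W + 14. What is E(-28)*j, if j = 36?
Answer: -1008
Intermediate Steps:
E(W) = 28 + 2*W (E(W) = 2*(W + 14) = 2*(14 + W) = 28 + 2*W)
E(-28)*j = (28 + 2*(-28))*36 = (28 - 56)*36 = -28*36 = -1008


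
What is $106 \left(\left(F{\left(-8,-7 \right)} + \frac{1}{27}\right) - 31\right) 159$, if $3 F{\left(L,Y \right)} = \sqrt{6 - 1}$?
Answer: $- \frac{4696648}{9} + 5618 \sqrt{5} \approx -5.0929 \cdot 10^{5}$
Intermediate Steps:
$F{\left(L,Y \right)} = \frac{\sqrt{5}}{3}$ ($F{\left(L,Y \right)} = \frac{\sqrt{6 - 1}}{3} = \frac{\sqrt{5}}{3}$)
$106 \left(\left(F{\left(-8,-7 \right)} + \frac{1}{27}\right) - 31\right) 159 = 106 \left(\left(\frac{\sqrt{5}}{3} + \frac{1}{27}\right) - 31\right) 159 = 106 \left(\left(\frac{1}{27} + \frac{\sqrt{5}}{3}\right) - 31\right) 159 = 106 \left(- \frac{836}{27} + \frac{\sqrt{5}}{3}\right) 159 = \left(- \frac{88616}{27} + \frac{106 \sqrt{5}}{3}\right) 159 = - \frac{4696648}{9} + 5618 \sqrt{5}$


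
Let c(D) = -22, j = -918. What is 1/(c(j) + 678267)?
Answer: 1/678245 ≈ 1.4744e-6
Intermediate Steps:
1/(c(j) + 678267) = 1/(-22 + 678267) = 1/678245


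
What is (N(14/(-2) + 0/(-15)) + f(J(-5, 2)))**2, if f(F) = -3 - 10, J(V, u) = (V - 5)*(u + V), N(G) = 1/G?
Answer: 8464/49 ≈ 172.73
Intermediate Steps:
J(V, u) = (-5 + V)*(V + u)
f(F) = -13
(N(14/(-2) + 0/(-15)) + f(J(-5, 2)))**2 = (1/(14/(-2) + 0/(-15)) - 13)**2 = (1/(14*(-1/2) + 0*(-1/15)) - 13)**2 = (1/(-7 + 0) - 13)**2 = (1/(-7) - 13)**2 = (-1/7 - 13)**2 = (-92/7)**2 = 8464/49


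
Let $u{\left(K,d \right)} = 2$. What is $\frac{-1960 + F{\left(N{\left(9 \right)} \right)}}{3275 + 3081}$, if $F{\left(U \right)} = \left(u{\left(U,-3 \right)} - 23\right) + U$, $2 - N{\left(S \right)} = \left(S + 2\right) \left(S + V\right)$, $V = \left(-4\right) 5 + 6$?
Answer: $- \frac{481}{1589} \approx -0.30271$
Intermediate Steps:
$V = -14$ ($V = -20 + 6 = -14$)
$N{\left(S \right)} = 2 - \left(-14 + S\right) \left(2 + S\right)$ ($N{\left(S \right)} = 2 - \left(S + 2\right) \left(S - 14\right) = 2 - \left(2 + S\right) \left(-14 + S\right) = 2 - \left(-14 + S\right) \left(2 + S\right)$)
$F{\left(U \right)} = -21 + U$ ($F{\left(U \right)} = \left(2 - 23\right) + U = -21 + U$)
$\frac{-1960 + F{\left(N{\left(9 \right)} \right)}}{3275 + 3081} = \frac{-1960 + \left(-21 + \left(30 - 9^{2} + 12 \cdot 9\right)\right)}{3275 + 3081} = \frac{-1960 + \left(-21 + \left(30 - 81 + 108\right)\right)}{6356} = \left(-1960 + \left(-21 + \left(30 - 81 + 108\right)\right)\right) \frac{1}{6356} = \left(-1960 + \left(-21 + 57\right)\right) \frac{1}{6356} = \left(-1960 + 36\right) \frac{1}{6356} = \left(-1924\right) \frac{1}{6356} = - \frac{481}{1589}$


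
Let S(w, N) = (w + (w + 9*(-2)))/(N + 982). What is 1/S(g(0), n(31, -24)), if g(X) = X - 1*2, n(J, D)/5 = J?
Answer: -1137/22 ≈ -51.682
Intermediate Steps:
n(J, D) = 5*J
g(X) = -2 + X (g(X) = X - 2 = -2 + X)
S(w, N) = (-18 + 2*w)/(982 + N) (S(w, N) = (w + (w - 18))/(982 + N) = (w + (-18 + w))/(982 + N) = (-18 + 2*w)/(982 + N))
1/S(g(0), n(31, -24)) = 1/(2*(-9 + (-2 + 0))/(982 + 5*31)) = 1/(2*(-9 - 2)/(982 + 155)) = 1/(2*(-11)/1137) = 1/(2*(1/1137)*(-11)) = 1/(-22/1137) = -1137/22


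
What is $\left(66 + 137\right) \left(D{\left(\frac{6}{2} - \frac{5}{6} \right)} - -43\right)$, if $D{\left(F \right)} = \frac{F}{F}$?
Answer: $8932$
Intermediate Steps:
$D{\left(F \right)} = 1$
$\left(66 + 137\right) \left(D{\left(\frac{6}{2} - \frac{5}{6} \right)} - -43\right) = \left(66 + 137\right) \left(1 - -43\right) = 203 \left(1 + 43\right) = 203 \cdot 44 = 8932$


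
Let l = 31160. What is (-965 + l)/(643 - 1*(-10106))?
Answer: 10065/3583 ≈ 2.8091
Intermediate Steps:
(-965 + l)/(643 - 1*(-10106)) = (-965 + 31160)/(643 - 1*(-10106)) = 30195/(643 + 10106) = 30195/10749 = 30195*(1/10749) = 10065/3583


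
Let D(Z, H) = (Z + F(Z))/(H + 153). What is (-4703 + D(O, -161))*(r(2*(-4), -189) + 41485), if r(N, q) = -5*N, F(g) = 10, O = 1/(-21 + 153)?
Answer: -18753025975/96 ≈ -1.9534e+8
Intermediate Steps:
O = 1/132 ≈ 0.0075758
D(Z, H) = (10 + Z)/(153 + H) (D(Z, H) = (Z + 10)/(H + 153) = (10 + Z)/(153 + H))
(-4703 + D(O, -161))*(r(2*(-4), -189) + 41485) = (-4703 + (10 + 1/132)/(153 - 161))*(-10*(-4) + 41485) = (-4703 + (1321/132)/(-8))*(-5*(-8) + 41485) = (-4703 - 1/8*1321/132)*(40 + 41485) = (-4703 - 1321/1056)*41525 = -4967689/1056*41525 = -18753025975/96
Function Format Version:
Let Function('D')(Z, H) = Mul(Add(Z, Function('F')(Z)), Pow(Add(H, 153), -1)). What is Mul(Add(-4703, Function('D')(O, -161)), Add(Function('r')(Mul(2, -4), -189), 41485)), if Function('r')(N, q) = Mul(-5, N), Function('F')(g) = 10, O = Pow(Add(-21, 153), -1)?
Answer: Rational(-18753025975, 96) ≈ -1.9534e+8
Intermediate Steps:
O = Rational(1, 132) (O = Pow(132, -1) = Rational(1, 132) ≈ 0.0075758)
Function('D')(Z, H) = Mul(Pow(Add(153, H), -1), Add(10, Z)) (Function('D')(Z, H) = Mul(Add(Z, 10), Pow(Add(H, 153), -1)) = Mul(Add(10, Z), Pow(Add(153, H), -1)) = Mul(Pow(Add(153, H), -1), Add(10, Z)))
Mul(Add(-4703, Function('D')(O, -161)), Add(Function('r')(Mul(2, -4), -189), 41485)) = Mul(Add(-4703, Mul(Pow(Add(153, -161), -1), Add(10, Rational(1, 132)))), Add(Mul(-5, Mul(2, -4)), 41485)) = Mul(Add(-4703, Mul(Pow(-8, -1), Rational(1321, 132))), Add(Mul(-5, -8), 41485)) = Mul(Add(-4703, Mul(Rational(-1, 8), Rational(1321, 132))), Add(40, 41485)) = Mul(Add(-4703, Rational(-1321, 1056)), 41525) = Mul(Rational(-4967689, 1056), 41525) = Rational(-18753025975, 96)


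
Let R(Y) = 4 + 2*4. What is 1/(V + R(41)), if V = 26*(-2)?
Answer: -1/40 ≈ -0.025000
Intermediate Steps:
R(Y) = 12 (R(Y) = 4 + 8 = 12)
V = -52
1/(V + R(41)) = 1/(-52 + 12) = 1/(-40) = -1/40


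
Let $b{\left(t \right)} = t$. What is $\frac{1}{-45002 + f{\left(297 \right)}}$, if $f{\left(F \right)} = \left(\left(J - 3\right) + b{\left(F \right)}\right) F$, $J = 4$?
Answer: $\frac{1}{43504} \approx 2.2986 \cdot 10^{-5}$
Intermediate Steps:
$f{\left(F \right)} = F \left(1 + F\right)$ ($f{\left(F \right)} = \left(\left(4 - 3\right) + F\right) F = \left(1 + F\right) F = F \left(1 + F\right)$)
$\frac{1}{-45002 + f{\left(297 \right)}} = \frac{1}{-45002 + 297 \left(1 + 297\right)} = \frac{1}{-45002 + 297 \cdot 298} = \frac{1}{-45002 + 88506} = \frac{1}{43504}$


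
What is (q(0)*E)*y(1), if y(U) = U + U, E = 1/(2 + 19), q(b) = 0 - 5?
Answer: -10/21 ≈ -0.47619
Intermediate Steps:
q(b) = -5
E = 1/21 ≈ 0.047619
y(U) = 2*U
(q(0)*E)*y(1) = (-5*1/21)*(2*1) = -5/21*2 = -10/21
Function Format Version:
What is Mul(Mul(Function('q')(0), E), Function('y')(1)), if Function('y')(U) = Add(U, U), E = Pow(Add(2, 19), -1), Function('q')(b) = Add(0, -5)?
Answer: Rational(-10, 21) ≈ -0.47619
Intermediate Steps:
Function('q')(b) = -5
E = Rational(1, 21) (E = Pow(21, -1) = Rational(1, 21) ≈ 0.047619)
Function('y')(U) = Mul(2, U)
Mul(Mul(Function('q')(0), E), Function('y')(1)) = Mul(Mul(-5, Rational(1, 21)), Mul(2, 1)) = Mul(Rational(-5, 21), 2) = Rational(-10, 21)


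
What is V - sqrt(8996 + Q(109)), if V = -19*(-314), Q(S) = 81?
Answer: 5966 - sqrt(9077) ≈ 5870.7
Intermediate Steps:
V = 5966
V - sqrt(8996 + Q(109)) = 5966 - sqrt(8996 + 81) = 5966 - sqrt(9077)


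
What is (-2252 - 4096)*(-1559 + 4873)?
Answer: -21037272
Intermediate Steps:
(-2252 - 4096)*(-1559 + 4873) = -6348*3314 = -21037272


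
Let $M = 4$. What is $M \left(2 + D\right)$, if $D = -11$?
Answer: $-36$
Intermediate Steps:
$M \left(2 + D\right) = 4 \left(2 - 11\right) = 4 \left(-9\right) = -36$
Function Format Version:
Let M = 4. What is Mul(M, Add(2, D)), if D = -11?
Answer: -36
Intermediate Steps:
Mul(M, Add(2, D)) = Mul(4, Add(2, -11)) = Mul(4, -9) = -36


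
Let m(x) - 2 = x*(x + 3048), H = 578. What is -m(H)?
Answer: -2095830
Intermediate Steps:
m(x) = 2 + x*(3048 + x) (m(x) = 2 + x*(x + 3048) = 2 + x*(3048 + x))
-m(H) = -(2 + 578**2 + 3048*578) = -(2 + 334084 + 1761744) = -1*2095830 = -2095830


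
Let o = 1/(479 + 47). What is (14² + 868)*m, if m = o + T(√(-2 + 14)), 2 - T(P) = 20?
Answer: -5036444/263 ≈ -19150.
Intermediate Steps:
T(P) = -18 (T(P) = 2 - 1*20 = 2 - 20 = -18)
o = 1/526 ≈ 0.0019011
m = -9467/526 (m = 1/526 - 18 = -9467/526 ≈ -17.998)
(14² + 868)*m = (14² + 868)*(-9467/526) = (196 + 868)*(-9467/526) = 1064*(-9467/526) = -5036444/263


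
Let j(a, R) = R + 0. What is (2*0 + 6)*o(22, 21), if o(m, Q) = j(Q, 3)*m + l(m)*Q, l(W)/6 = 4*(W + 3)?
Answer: 75996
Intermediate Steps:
j(a, R) = R
l(W) = 72 + 24*W (l(W) = 6*(4*(W + 3)) = 6*(4*(3 + W)) = 6*(12 + 4*W) = 72 + 24*W)
o(m, Q) = 3*m + Q*(72 + 24*m) (o(m, Q) = 3*m + (72 + 24*m)*Q = 3*m + Q*(72 + 24*m))
(2*0 + 6)*o(22, 21) = (2*0 + 6)*(3*22 + 24*21*(3 + 22)) = (0 + 6)*(66 + 24*21*25) = 6*(66 + 12600) = 6*12666 = 75996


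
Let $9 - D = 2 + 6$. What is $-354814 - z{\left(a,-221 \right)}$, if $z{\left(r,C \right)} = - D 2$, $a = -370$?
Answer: $-354812$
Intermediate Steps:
$D = 1$ ($D = 9 - \left(2 + 6\right) = 9 - 8 = 1$)
$z{\left(r,C \right)} = -2$ ($z{\left(r,C \right)} = \left(-1\right) 1 \cdot 2 = \left(-1\right) 2 = -2$)
$-354814 - z{\left(a,-221 \right)} = -354814 - -2 = -354814 + 2 = -354812$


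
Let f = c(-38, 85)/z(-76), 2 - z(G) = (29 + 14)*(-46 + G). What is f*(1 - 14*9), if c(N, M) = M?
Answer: -10625/5248 ≈ -2.0246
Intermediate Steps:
z(G) = 1980 - 43*G (z(G) = 2 - (29 + 14)*(-46 + G) = 2 - 43*(-46 + G) = 2 - (-1978 + 43*G) = 2 + (1978 - 43*G) = 1980 - 43*G)
f = 85/5248 (f = 85/(1980 - 43*(-76)) = 85/(1980 + 3268) = 85/5248 ≈ 0.016197)
f*(1 - 14*9) = 85*(1 - 14*9)/5248 = 85*(1 - 126)/5248 = (85/5248)*(-125) = -10625/5248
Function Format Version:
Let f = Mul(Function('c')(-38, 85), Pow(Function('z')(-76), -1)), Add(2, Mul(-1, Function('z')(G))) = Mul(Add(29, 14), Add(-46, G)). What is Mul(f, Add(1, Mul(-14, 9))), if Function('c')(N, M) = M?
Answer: Rational(-10625, 5248) ≈ -2.0246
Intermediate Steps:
Function('z')(G) = Add(1980, Mul(-43, G)) (Function('z')(G) = Add(2, Mul(-1, Mul(Add(29, 14), Add(-46, G)))) = Add(2, Mul(-1, Mul(43, Add(-46, G)))) = Add(2, Mul(-1, Add(-1978, Mul(43, G)))) = Add(2, Add(1978, Mul(-43, G))) = Add(1980, Mul(-43, G)))
f = Rational(85, 5248) (f = Mul(85, Pow(Add(1980, Mul(-43, -76)), -1)) = Mul(85, Pow(Add(1980, 3268), -1)) = Mul(85, Pow(5248, -1)) = Mul(85, Rational(1, 5248)) = Rational(85, 5248) ≈ 0.016197)
Mul(f, Add(1, Mul(-14, 9))) = Mul(Rational(85, 5248), Add(1, Mul(-14, 9))) = Mul(Rational(85, 5248), Add(1, -126)) = Mul(Rational(85, 5248), -125) = Rational(-10625, 5248)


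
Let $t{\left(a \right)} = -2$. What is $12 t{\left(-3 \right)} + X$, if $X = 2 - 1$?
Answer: $-23$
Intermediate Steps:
$X = 1$
$12 t{\left(-3 \right)} + X = 12 \left(-2\right) + 1 = -24 + 1 = -23$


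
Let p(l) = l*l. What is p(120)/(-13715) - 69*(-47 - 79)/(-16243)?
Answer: -70627482/44554549 ≈ -1.5852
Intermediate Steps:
p(l) = l²
p(120)/(-13715) - 69*(-47 - 79)/(-16243) = 120²/(-13715) - 69*(-47 - 79)/(-16243) = 14400*(-1/13715) - 69*(-126)*(-1/16243) = -2880/2743 + 8694*(-1/16243) = -2880/2743 - 8694/16243 = -70627482/44554549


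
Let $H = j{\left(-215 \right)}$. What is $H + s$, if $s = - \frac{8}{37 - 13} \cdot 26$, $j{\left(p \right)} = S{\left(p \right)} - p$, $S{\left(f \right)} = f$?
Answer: $- \frac{26}{3} \approx -8.6667$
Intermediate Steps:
$j{\left(p \right)} = 0$ ($j{\left(p \right)} = p - p = 0$)
$H = 0$
$s = - \frac{26}{3}$ ($s = - \frac{8}{24} \cdot 26 = \left(-8\right) \frac{1}{24} \cdot 26 = \left(- \frac{1}{3}\right) 26 = - \frac{26}{3} \approx -8.6667$)
$H + s = 0 - \frac{26}{3} = - \frac{26}{3}$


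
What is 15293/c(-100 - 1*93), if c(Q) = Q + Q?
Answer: -15293/386 ≈ -39.619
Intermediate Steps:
c(Q) = 2*Q
15293/c(-100 - 1*93) = 15293/((2*(-100 - 1*93))) = 15293/((2*(-100 - 93))) = 15293/((2*(-193))) = 15293/(-386) = 15293*(-1/386) = -15293/386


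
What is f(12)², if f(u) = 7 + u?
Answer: 361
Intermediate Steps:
f(12)² = (7 + 12)² = 19² = 361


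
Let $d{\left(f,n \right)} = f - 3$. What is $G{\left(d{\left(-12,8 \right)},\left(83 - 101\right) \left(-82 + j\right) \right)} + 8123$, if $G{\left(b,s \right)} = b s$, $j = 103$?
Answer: $13793$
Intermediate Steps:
$d{\left(f,n \right)} = -3 + f$ ($d{\left(f,n \right)} = f - 3 = -3 + f$)
$G{\left(d{\left(-12,8 \right)},\left(83 - 101\right) \left(-82 + j\right) \right)} + 8123 = \left(-3 - 12\right) \left(83 - 101\right) \left(-82 + 103\right) + 8123 = - 15 \left(\left(-18\right) 21\right) + 8123 = \left(-15\right) \left(-378\right) + 8123 = 5670 + 8123 = 13793$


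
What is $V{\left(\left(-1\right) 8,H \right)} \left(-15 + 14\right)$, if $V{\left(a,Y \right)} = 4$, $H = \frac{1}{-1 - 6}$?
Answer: $-4$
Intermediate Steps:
$H = - \frac{1}{7}$ ($H = \frac{1}{-7} = - \frac{1}{7} \approx -0.14286$)
$V{\left(\left(-1\right) 8,H \right)} \left(-15 + 14\right) = 4 \left(-15 + 14\right) = 4 \left(-1\right) = -4$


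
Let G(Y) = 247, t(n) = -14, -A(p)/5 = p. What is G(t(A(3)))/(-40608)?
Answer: -247/40608 ≈ -0.0060825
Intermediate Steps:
A(p) = -5*p
G(t(A(3)))/(-40608) = 247/(-40608) = 247*(-1/40608) = -247/40608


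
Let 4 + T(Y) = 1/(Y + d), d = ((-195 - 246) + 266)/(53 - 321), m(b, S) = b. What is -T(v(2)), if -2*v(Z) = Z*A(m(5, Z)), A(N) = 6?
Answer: 6000/1433 ≈ 4.1870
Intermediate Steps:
d = 175/268 (d = (-441 + 266)/(-268) = -175*(-1/268) = 175/268 ≈ 0.65298)
v(Z) = -3*Z (v(Z) = -Z*6/2 = -3*Z)
T(Y) = -4 + 1/(175/268 + Y) (T(Y) = -4 + 1/(Y + 175/268) = -4 + 1/(175/268 + Y))
-T(v(2)) = -16*(-27 - (-201)*2)/(175 + 268*(-3*2)) = -16*(-27 - 67*(-6))/(175 + 268*(-6)) = -16*(-27 + 402)/(175 - 1608) = -16*375/(-1433) = -16*(-1)*375/1433 = -1*(-6000/1433) = 6000/1433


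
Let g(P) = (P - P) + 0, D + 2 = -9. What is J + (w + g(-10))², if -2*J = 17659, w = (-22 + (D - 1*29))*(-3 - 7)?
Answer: 751141/2 ≈ 3.7557e+5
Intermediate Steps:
D = -11 (D = -2 - 9 = -11)
w = 620 (w = (-22 + (-11 - 1*29))*(-3 - 7) = (-22 + (-11 - 29))*(-10) = (-22 - 40)*(-10) = -62*(-10) = 620)
J = -17659/2 (J = -½*17659 = -17659/2 ≈ -8829.5)
g(P) = 0 (g(P) = 0 + 0 = 0)
J + (w + g(-10))² = -17659/2 + (620 + 0)² = -17659/2 + 620² = -17659/2 + 384400 = 751141/2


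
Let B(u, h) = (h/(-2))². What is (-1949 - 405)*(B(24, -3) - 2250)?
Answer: 10582407/2 ≈ 5.2912e+6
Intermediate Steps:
B(u, h) = h²/4 (B(u, h) = (h*(-½))² = (-h/2)² = h²/4)
(-1949 - 405)*(B(24, -3) - 2250) = (-1949 - 405)*((¼)*(-3)² - 2250) = -2354*((¼)*9 - 2250) = -2354*(9/4 - 2250) = -2354*(-8991/4) = 10582407/2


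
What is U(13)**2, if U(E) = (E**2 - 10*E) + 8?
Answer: 2209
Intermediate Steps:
U(E) = 8 + E**2 - 10*E
U(13)**2 = (8 + 13**2 - 10*13)**2 = (8 + 169 - 130)**2 = 47**2 = 2209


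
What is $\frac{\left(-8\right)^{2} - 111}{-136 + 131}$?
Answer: $\frac{47}{5} \approx 9.4$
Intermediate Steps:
$\frac{\left(-8\right)^{2} - 111}{-136 + 131} = \frac{64 - 111}{-5} = \left(- \frac{1}{5}\right) \left(-47\right) = \frac{47}{5}$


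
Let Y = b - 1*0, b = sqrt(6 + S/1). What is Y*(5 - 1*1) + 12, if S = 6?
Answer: 12 + 8*sqrt(3) ≈ 25.856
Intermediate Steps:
b = 2*sqrt(3) (b = sqrt(6 + 6/1) = sqrt(6 + 6*1) = sqrt(6 + 6) = sqrt(12) = 2*sqrt(3) ≈ 3.4641)
Y = 2*sqrt(3) (Y = 2*sqrt(3) - 1*0 = 2*sqrt(3) + 0 = 2*sqrt(3) ≈ 3.4641)
Y*(5 - 1*1) + 12 = (2*sqrt(3))*(5 - 1*1) + 12 = (2*sqrt(3))*(5 - 1) + 12 = (2*sqrt(3))*4 + 12 = 8*sqrt(3) + 12 = 12 + 8*sqrt(3)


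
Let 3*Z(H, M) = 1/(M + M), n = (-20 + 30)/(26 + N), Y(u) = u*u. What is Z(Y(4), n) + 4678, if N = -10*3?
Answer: 70169/15 ≈ 4677.9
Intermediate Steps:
N = -30
Y(u) = u²
n = -5/2 (n = (-20 + 30)/(26 - 30) = 10/(-4) = 10*(-¼) = -5/2 ≈ -2.5000)
Z(H, M) = 1/(6*M) (Z(H, M) = 1/(3*(M + M)) = 1/(3*((2*M))) = (1/(2*M))/3 = 1/(6*M))
Z(Y(4), n) + 4678 = 1/(6*(-5/2)) + 4678 = (⅙)*(-⅖) + 4678 = -1/15 + 4678 = 70169/15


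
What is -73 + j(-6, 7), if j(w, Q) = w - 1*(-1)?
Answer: -78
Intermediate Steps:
j(w, Q) = 1 + w (j(w, Q) = w + 1 = 1 + w)
-73 + j(-6, 7) = -73 + (1 - 6) = -73 - 5 = -78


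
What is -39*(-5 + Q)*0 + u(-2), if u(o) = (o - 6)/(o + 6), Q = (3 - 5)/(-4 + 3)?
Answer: -2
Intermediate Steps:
Q = 2 (Q = -2/(-1) = -2*(-1) = 2)
u(o) = (-6 + o)/(6 + o)
-39*(-5 + Q)*0 + u(-2) = -39*(-5 + 2)*0 + (-6 - 2)/(6 - 2) = -(-117)*0 - 8/4 = -39*0 + (¼)*(-8) = 0 - 2 = -2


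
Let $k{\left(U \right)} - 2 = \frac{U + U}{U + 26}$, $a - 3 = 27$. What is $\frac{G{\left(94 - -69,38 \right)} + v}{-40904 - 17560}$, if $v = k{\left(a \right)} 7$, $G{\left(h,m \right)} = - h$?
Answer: $\frac{283}{116928} \approx 0.0024203$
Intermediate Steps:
$a = 30$ ($a = 3 + 27 = 30$)
$k{\left(U \right)} = 2 + \frac{2 U}{26 + U}$ ($k{\left(U \right)} = 2 + \frac{U + U}{U + 26} = 2 + \frac{2 U}{26 + U}$)
$v = \frac{43}{2}$ ($v = \frac{4 \left(13 + 30\right)}{26 + 30} \cdot 7 = 4 \cdot \frac{1}{56} \cdot 43 \cdot 7 = \frac{43}{14} \cdot 7 = \frac{43}{2} \approx 21.5$)
$\frac{G{\left(94 - -69,38 \right)} + v}{-40904 - 17560} = \frac{- (94 - -69) + \frac{43}{2}}{-40904 - 17560} = \frac{- (94 + 69) + \frac{43}{2}}{-58464} = \left(\left(-1\right) 163 + \frac{43}{2}\right) \left(- \frac{1}{58464}\right) = \left(-163 + \frac{43}{2}\right) \left(- \frac{1}{58464}\right) = \left(- \frac{283}{2}\right) \left(- \frac{1}{58464}\right) = \frac{283}{116928}$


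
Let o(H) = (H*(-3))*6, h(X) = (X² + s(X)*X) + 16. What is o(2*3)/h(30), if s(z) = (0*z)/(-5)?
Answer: -27/229 ≈ -0.11790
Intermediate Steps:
s(z) = 0 (s(z) = 0*(-⅕) = 0)
h(X) = 16 + X² (h(X) = (X² + 0*X) + 16 = (X² + 0) + 16 = X² + 16 = 16 + X²)
o(H) = -18*H (o(H) = -3*H*6 = -18*H)
o(2*3)/h(30) = (-36*3)/(16 + 30²) = (-18*6)/(16 + 900) = -108/916 = -108*1/916 = -27/229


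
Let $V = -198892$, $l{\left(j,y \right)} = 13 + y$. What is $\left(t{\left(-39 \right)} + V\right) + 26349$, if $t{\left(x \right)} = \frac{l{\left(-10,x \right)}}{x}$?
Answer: $- \frac{517627}{3} \approx -1.7254 \cdot 10^{5}$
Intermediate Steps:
$t{\left(x \right)} = \frac{13 + x}{x}$
$\left(t{\left(-39 \right)} + V\right) + 26349 = \left(\frac{13 - 39}{-39} - 198892\right) + 26349 = \left(\left(- \frac{1}{39}\right) \left(-26\right) - 198892\right) + 26349 = \left(\frac{2}{3} - 198892\right) + 26349 = - \frac{596674}{3} + 26349 = - \frac{517627}{3}$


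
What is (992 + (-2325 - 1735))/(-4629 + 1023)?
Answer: 1534/1803 ≈ 0.85080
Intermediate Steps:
(992 + (-2325 - 1735))/(-4629 + 1023) = (992 - 4060)/(-3606) = -3068*(-1/3606) = 1534/1803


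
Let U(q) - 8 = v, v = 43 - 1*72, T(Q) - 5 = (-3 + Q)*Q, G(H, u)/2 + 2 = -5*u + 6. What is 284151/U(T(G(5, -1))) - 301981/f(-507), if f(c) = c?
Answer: -6558236/507 ≈ -12935.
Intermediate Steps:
G(H, u) = 8 - 10*u (G(H, u) = -4 + 2*(-5*u + 6) = -4 + 2*(6 - 5*u) = -4 + (12 - 10*u) = 8 - 10*u)
T(Q) = 5 + Q*(-3 + Q) (T(Q) = 5 + (-3 + Q)*Q = 5 + Q*(-3 + Q))
v = -29 (v = 43 - 72 = -29)
U(q) = -21 (U(q) = 8 - 29 = -21)
284151/U(T(G(5, -1))) - 301981/f(-507) = 284151/(-21) - 301981/(-507) = 284151*(-1/21) - 301981*(-1/507) = -13531 + 301981/507 = -6558236/507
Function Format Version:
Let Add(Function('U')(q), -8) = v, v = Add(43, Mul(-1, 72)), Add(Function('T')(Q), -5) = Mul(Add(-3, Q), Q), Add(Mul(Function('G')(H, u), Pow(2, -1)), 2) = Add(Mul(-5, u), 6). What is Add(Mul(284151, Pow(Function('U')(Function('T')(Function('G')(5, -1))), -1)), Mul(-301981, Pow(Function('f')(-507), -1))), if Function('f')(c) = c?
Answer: Rational(-6558236, 507) ≈ -12935.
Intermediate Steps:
Function('G')(H, u) = Add(8, Mul(-10, u)) (Function('G')(H, u) = Add(-4, Mul(2, Add(Mul(-5, u), 6))) = Add(-4, Mul(2, Add(6, Mul(-5, u)))) = Add(-4, Add(12, Mul(-10, u))) = Add(8, Mul(-10, u)))
Function('T')(Q) = Add(5, Mul(Q, Add(-3, Q))) (Function('T')(Q) = Add(5, Mul(Add(-3, Q), Q)) = Add(5, Mul(Q, Add(-3, Q))))
v = -29 (v = Add(43, -72) = -29)
Function('U')(q) = -21 (Function('U')(q) = Add(8, -29) = -21)
Add(Mul(284151, Pow(Function('U')(Function('T')(Function('G')(5, -1))), -1)), Mul(-301981, Pow(Function('f')(-507), -1))) = Add(Mul(284151, Pow(-21, -1)), Mul(-301981, Pow(-507, -1))) = Add(Mul(284151, Rational(-1, 21)), Mul(-301981, Rational(-1, 507))) = Add(-13531, Rational(301981, 507)) = Rational(-6558236, 507)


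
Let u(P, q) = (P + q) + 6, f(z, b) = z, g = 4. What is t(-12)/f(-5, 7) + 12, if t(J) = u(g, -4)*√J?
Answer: 12 - 12*I*√3/5 ≈ 12.0 - 4.1569*I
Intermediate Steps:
u(P, q) = 6 + P + q
t(J) = 6*√J (t(J) = (6 + 4 - 4)*√J = 6*√J)
t(-12)/f(-5, 7) + 12 = (6*√(-12))/(-5) + 12 = -6*2*I*√3/5 + 12 = -12*I*√3/5 + 12 = 12 - 12*I*√3/5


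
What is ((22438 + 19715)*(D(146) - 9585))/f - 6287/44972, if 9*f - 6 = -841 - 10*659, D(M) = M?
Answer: 5964517209183/12367300 ≈ 4.8228e+5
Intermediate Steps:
f = -825 (f = ⅔ + (-841 - 10*659)/9 = ⅔ + (-841 - 6590)/9 = ⅔ + (⅑)*(-7431) = ⅔ - 2477/3 = -825)
((22438 + 19715)*(D(146) - 9585))/f - 6287/44972 = ((22438 + 19715)*(146 - 9585))/(-825) - 6287/44972 = (42153*(-9439))*(-1/825) - 6287*1/44972 = -397882167*(-1/825) - 6287/44972 = 132627389/275 - 6287/44972 = 5964517209183/12367300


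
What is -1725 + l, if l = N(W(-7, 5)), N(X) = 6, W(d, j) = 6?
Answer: -1719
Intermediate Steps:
l = 6
-1725 + l = -1725 + 6 = -1719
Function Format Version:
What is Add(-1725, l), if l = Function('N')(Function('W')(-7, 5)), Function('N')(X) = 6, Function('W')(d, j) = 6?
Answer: -1719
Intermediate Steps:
l = 6
Add(-1725, l) = Add(-1725, 6) = -1719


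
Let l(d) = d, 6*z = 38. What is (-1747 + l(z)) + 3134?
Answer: 4180/3 ≈ 1393.3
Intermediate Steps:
z = 19/3 (z = (⅙)*38 = 19/3 ≈ 6.3333)
(-1747 + l(z)) + 3134 = (-1747 + 19/3) + 3134 = -5222/3 + 3134 = 4180/3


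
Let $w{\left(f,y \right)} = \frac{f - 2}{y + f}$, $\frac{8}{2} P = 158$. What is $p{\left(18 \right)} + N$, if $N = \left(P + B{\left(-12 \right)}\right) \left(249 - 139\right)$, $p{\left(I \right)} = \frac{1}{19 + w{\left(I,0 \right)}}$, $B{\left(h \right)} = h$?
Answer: $\frac{541484}{179} \approx 3025.1$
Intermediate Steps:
$P = \frac{79}{2}$ ($P = \frac{1}{4} \cdot 158 = \frac{79}{2} \approx 39.5$)
$w{\left(f,y \right)} = \frac{-2 + f}{f + y}$
$p{\left(I \right)} = \frac{1}{19 + \frac{-2 + I}{I}}$ ($p{\left(I \right)} = \frac{1}{19 + \frac{-2 + I}{I + 0}} = \frac{1}{19 + \frac{-2 + I}{I}}$)
$N = 3025$ ($N = \left(\frac{79}{2} - 12\right) \left(249 - 139\right) = \frac{55}{2} \cdot 110 = 3025$)
$p{\left(18 \right)} + N = \frac{1}{2} \cdot 18 \frac{1}{-1 + 10 \cdot 18} + 3025 = \frac{1}{2} \cdot 18 \frac{1}{-1 + 180} + 3025 = \frac{1}{2} \cdot 18 \cdot \frac{1}{179} + 3025 = \frac{9}{179} + 3025 = \frac{541484}{179}$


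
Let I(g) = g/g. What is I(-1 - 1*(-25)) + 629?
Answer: 630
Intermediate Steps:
I(g) = 1
I(-1 - 1*(-25)) + 629 = 1 + 629 = 630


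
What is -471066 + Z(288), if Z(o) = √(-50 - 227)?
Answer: -471066 + I*√277 ≈ -4.7107e+5 + 16.643*I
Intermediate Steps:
Z(o) = I*√277 (Z(o) = √(-277) = I*√277)
-471066 + Z(288) = -471066 + I*√277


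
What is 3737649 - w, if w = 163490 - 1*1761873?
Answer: 5336032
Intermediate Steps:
w = -1598383 (w = 163490 - 1761873 = -1598383)
3737649 - w = 3737649 - 1*(-1598383) = 3737649 + 1598383 = 5336032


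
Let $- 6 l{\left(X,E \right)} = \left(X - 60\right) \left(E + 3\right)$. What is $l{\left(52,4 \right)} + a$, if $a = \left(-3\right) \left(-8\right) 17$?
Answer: $\frac{1252}{3} \approx 417.33$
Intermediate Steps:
$a = 408$ ($a = 24 \cdot 17 = 408$)
$l{\left(X,E \right)} = - \frac{\left(-60 + X\right) \left(3 + E\right)}{6}$ ($l{\left(X,E \right)} = - \frac{\left(X - 60\right) \left(E + 3\right)}{6} = - \frac{\left(-60 + X\right) \left(3 + E\right)}{6}$)
$l{\left(52,4 \right)} + a = \left(30 + 10 \cdot 4 - 26 - \frac{2}{3} \cdot 52\right) + 408 = \left(30 + 40 - 26 - \frac{104}{3}\right) + 408 = \frac{28}{3} + 408 = \frac{1252}{3}$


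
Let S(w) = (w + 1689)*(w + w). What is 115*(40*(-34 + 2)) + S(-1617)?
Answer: -380048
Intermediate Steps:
S(w) = 2*w*(1689 + w) (S(w) = (1689 + w)*(2*w) = 2*w*(1689 + w))
115*(40*(-34 + 2)) + S(-1617) = 115*(40*(-34 + 2)) + 2*(-1617)*(1689 - 1617) = 115*(40*(-32)) + 2*(-1617)*72 = 115*(-1280) - 232848 = -147200 - 232848 = -380048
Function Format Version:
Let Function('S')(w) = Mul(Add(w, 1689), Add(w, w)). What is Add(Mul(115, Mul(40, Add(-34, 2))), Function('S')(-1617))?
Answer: -380048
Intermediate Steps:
Function('S')(w) = Mul(2, w, Add(1689, w)) (Function('S')(w) = Mul(Add(1689, w), Mul(2, w)) = Mul(2, w, Add(1689, w)))
Add(Mul(115, Mul(40, Add(-34, 2))), Function('S')(-1617)) = Add(Mul(115, Mul(40, Add(-34, 2))), Mul(2, -1617, Add(1689, -1617))) = Add(Mul(115, Mul(40, -32)), Mul(2, -1617, 72)) = Add(Mul(115, -1280), -232848) = Add(-147200, -232848) = -380048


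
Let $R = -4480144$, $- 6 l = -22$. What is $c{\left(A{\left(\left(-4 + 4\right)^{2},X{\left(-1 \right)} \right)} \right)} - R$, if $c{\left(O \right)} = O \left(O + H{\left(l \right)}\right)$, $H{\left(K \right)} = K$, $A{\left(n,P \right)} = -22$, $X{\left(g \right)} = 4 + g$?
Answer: $\frac{13441642}{3} \approx 4.4805 \cdot 10^{6}$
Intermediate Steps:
$l = \frac{11}{3}$ ($l = \left(- \frac{1}{6}\right) \left(-22\right) = \frac{11}{3} \approx 3.6667$)
$c{\left(O \right)} = O \left(\frac{11}{3} + O\right)$ ($c{\left(O \right)} = O \left(O + \frac{11}{3}\right) = O \left(\frac{11}{3} + O\right)$)
$c{\left(A{\left(\left(-4 + 4\right)^{2},X{\left(-1 \right)} \right)} \right)} - R = \frac{1}{3} \left(-22\right) \left(11 + 3 \left(-22\right)\right) - -4480144 = \frac{1}{3} \left(-22\right) \left(11 - 66\right) + 4480144 = \frac{1}{3} \left(-22\right) \left(-55\right) + 4480144 = \frac{1210}{3} + 4480144 = \frac{13441642}{3}$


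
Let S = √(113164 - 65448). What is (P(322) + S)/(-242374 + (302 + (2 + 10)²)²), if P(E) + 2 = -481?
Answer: 161/14486 - √11929/21729 ≈ 0.0060877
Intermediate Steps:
P(E) = -483 (P(E) = -2 - 481 = -483)
S = 2*√11929 (S = √47716 = 2*√11929 ≈ 218.44)
(P(322) + S)/(-242374 + (302 + (2 + 10)²)²) = (-483 + 2*√11929)/(-242374 + (302 + (2 + 10)²)²) = (-483 + 2*√11929)/(-242374 + (302 + 12²)²) = (-483 + 2*√11929)/(-242374 + (302 + 144)²) = (-483 + 2*√11929)/(-242374 + 446²) = (-483 + 2*√11929)/(-242374 + 198916) = (-483 + 2*√11929)/(-43458) = (-483 + 2*√11929)*(-1/43458) = 161/14486 - √11929/21729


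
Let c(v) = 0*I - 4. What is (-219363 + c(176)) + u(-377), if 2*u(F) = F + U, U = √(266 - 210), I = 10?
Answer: -439111/2 + √14 ≈ -2.1955e+5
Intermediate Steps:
c(v) = -4 (c(v) = 0*10 - 4 = 0 - 4 = -4)
U = 2*√14 (U = √56 = 2*√14 ≈ 7.4833)
u(F) = √14 + F/2 (u(F) = (F + 2*√14)/2 = √14 + F/2)
(-219363 + c(176)) + u(-377) = (-219363 - 4) + (√14 + (½)*(-377)) = -219367 + (√14 - 377/2) = -219367 + (-377/2 + √14) = -439111/2 + √14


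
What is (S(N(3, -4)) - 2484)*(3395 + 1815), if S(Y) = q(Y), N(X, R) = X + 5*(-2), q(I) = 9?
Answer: -12894750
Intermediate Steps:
N(X, R) = -10 + X (N(X, R) = X - 10 = -10 + X)
S(Y) = 9
(S(N(3, -4)) - 2484)*(3395 + 1815) = (9 - 2484)*(3395 + 1815) = -2475*5210 = -12894750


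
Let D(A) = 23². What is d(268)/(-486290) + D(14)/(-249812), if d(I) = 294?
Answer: -23620867/8677219820 ≈ -0.0027222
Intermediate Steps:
D(A) = 529
d(268)/(-486290) + D(14)/(-249812) = 294/(-486290) + 529/(-249812) = 294*(-1/486290) + 529*(-1/249812) = -21/34735 - 529/249812 = -23620867/8677219820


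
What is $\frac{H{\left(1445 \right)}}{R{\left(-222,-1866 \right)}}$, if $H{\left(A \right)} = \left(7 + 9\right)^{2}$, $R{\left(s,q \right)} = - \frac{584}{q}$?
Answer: $\frac{59712}{73} \approx 817.97$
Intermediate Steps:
$H{\left(A \right)} = 256$ ($H{\left(A \right)} = 16^{2} = 256$)
$\frac{H{\left(1445 \right)}}{R{\left(-222,-1866 \right)}} = \frac{256}{\left(-584\right) \frac{1}{-1866}} = \frac{256}{\left(-584\right) \left(- \frac{1}{1866}\right)} = \frac{256}{\frac{292}{933}} = 256 \cdot \frac{933}{292} = \frac{59712}{73}$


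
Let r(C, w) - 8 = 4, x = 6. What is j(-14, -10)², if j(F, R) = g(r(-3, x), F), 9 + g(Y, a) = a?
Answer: 529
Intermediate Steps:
r(C, w) = 12 (r(C, w) = 8 + 4 = 12)
g(Y, a) = -9 + a
j(F, R) = -9 + F
j(-14, -10)² = (-9 - 14)² = (-23)² = 529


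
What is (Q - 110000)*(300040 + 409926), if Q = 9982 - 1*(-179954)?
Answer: 56751842176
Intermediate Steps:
Q = 189936 (Q = 9982 + 179954 = 189936)
(Q - 110000)*(300040 + 409926) = (189936 - 110000)*(300040 + 409926) = 79936*709966 = 56751842176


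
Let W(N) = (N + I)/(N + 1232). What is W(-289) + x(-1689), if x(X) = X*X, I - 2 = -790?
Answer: 2690114826/943 ≈ 2.8527e+6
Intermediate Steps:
I = -788 (I = 2 - 790 = -788)
W(N) = (-788 + N)/(1232 + N) (W(N) = (N - 788)/(N + 1232) = (-788 + N)/(1232 + N))
x(X) = X**2
W(-289) + x(-1689) = (-788 - 289)/(1232 - 289) + (-1689)**2 = -1077/943 + 2852721 = 2690114826/943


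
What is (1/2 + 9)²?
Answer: 361/4 ≈ 90.250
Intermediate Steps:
(1/2 + 9)² = (½ + 9)² = (19/2)² = 361/4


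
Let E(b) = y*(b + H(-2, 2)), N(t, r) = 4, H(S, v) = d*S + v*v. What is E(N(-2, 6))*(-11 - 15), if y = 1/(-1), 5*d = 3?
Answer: 884/5 ≈ 176.80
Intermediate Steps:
d = 3/5 (d = (1/5)*3 = 3/5 ≈ 0.60000)
y = -1
H(S, v) = v**2 + 3*S/5 (H(S, v) = 3*S/5 + v*v = 3*S/5 + v**2 = v**2 + 3*S/5)
E(b) = -14/5 - b (E(b) = -(b + (2**2 + (3/5)*(-2))) = -(b + (4 - 6/5)) = -(b + 14/5) = -(14/5 + b) = -14/5 - b)
E(N(-2, 6))*(-11 - 15) = (-14/5 - 1*4)*(-11 - 15) = (-14/5 - 4)*(-26) = -34/5*(-26) = 884/5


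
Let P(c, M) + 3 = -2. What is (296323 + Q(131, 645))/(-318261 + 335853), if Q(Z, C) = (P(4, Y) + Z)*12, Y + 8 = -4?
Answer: 297835/17592 ≈ 16.930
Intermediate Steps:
Y = -12 (Y = -8 - 4 = -12)
P(c, M) = -5 (P(c, M) = -3 - 2 = -5)
Q(Z, C) = -60 + 12*Z (Q(Z, C) = (-5 + Z)*12 = -60 + 12*Z)
(296323 + Q(131, 645))/(-318261 + 335853) = (296323 + (-60 + 12*131))/(-318261 + 335853) = (296323 + (-60 + 1572))/17592 = (296323 + 1512)*(1/17592) = 297835*(1/17592) = 297835/17592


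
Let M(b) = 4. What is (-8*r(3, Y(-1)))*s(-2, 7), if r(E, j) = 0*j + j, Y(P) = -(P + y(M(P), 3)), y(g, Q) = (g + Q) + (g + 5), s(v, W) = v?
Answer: -240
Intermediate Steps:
y(g, Q) = 5 + Q + 2*g (y(g, Q) = (Q + g) + (5 + g) = 5 + Q + 2*g)
Y(P) = -16 - P (Y(P) = -(P + (5 + 3 + 2*4)) = -(P + (5 + 3 + 8)) = -(P + 16) = -(16 + P) = -16 - P)
r(E, j) = j (r(E, j) = 0 + j = j)
(-8*r(3, Y(-1)))*s(-2, 7) = -8*(-16 - 1*(-1))*(-2) = -8*(-16 + 1)*(-2) = -8*(-15)*(-2) = 120*(-2) = -240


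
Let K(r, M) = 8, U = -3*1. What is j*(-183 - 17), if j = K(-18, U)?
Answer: -1600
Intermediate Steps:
U = -3
j = 8
j*(-183 - 17) = 8*(-183 - 17) = 8*(-200) = -1600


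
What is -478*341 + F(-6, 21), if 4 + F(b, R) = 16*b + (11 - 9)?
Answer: -163096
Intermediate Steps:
F(b, R) = -2 + 16*b (F(b, R) = -4 + (16*b + (11 - 9)) = -4 + (16*b + 2) = -4 + (2 + 16*b) = -2 + 16*b)
-478*341 + F(-6, 21) = -478*341 + (-2 + 16*(-6)) = -162998 + (-2 - 96) = -162998 - 98 = -163096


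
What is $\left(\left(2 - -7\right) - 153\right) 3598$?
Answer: $-518112$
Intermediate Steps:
$\left(\left(2 - -7\right) - 153\right) 3598 = \left(\left(2 + 7\right) - 153\right) 3598 = \left(9 - 153\right) 3598 = \left(-144\right) 3598 = -518112$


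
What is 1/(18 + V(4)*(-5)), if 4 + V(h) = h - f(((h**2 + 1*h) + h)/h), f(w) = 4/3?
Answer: 3/74 ≈ 0.040541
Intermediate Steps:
f(w) = 4/3 (f(w) = 4*(1/3) = 4/3)
V(h) = -16/3 + h (V(h) = -4 + (h - 1*4/3) = -4 + (h - 4/3) = -4 + (-4/3 + h) = -16/3 + h)
1/(18 + V(4)*(-5)) = 1/(18 + (-16/3 + 4)*(-5)) = 1/(18 - 4/3*(-5)) = 1/(18 + 20/3) = 1/(74/3) = 3/74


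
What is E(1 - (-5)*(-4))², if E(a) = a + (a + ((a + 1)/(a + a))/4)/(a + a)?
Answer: 2855512969/8340544 ≈ 342.37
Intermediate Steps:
E(a) = a + (a + (1 + a)/(8*a))/(2*a) (E(a) = a + (a + ((1 + a)/((2*a)))*(¼))/((2*a)) = a + (a + ((1 + a)*(1/(2*a)))*(¼))*(1/(2*a)) = a + (a + ((1 + a)/(2*a))*(¼))*(1/(2*a)) = a + (a + (1 + a)/(8*a))*(1/(2*a)) = a + (a + (1 + a)/(8*a))/(2*a))
E(1 - (-5)*(-4))² = (½ + (1 - (-5)*(-4)) + 1/(16*(1 - (-5)*(-4))) + 1/(16*(1 - (-5)*(-4))²))² = (½ + (1 - 5*4) + 1/(16*(1 - 5*4)) + 1/(16*(1 - 5*4)²))² = (½ + (1 - 20) + 1/(16*(1 - 20)) + 1/(16*(1 - 20)²))² = (½ - 19 + (1/16)/(-19) + (1/16)/(-19)²)² = (½ - 19 + (1/16)*(-1/19) + (1/16)*(1/361))² = (½ - 19 - 1/304 + 1/5776)² = (-53437/2888)² = 2855512969/8340544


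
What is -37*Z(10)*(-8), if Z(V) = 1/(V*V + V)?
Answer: 148/55 ≈ 2.6909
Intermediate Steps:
Z(V) = 1/(V + V**2) (Z(V) = 1/(V**2 + V) = 1/(V + V**2))
-37*Z(10)*(-8) = -37/(10*(1 + 10))*(-8) = -37/(10*11)*(-8) = -37*1/110*(-8) = -37/110*(-8) = 148/55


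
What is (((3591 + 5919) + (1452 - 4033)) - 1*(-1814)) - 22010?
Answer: -13267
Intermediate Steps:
(((3591 + 5919) + (1452 - 4033)) - 1*(-1814)) - 22010 = ((9510 - 2581) + 1814) - 22010 = (6929 + 1814) - 22010 = 8743 - 22010 = -13267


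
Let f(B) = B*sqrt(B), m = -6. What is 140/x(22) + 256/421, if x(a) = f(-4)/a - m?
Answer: 10977418/460153 + 1540*I/1093 ≈ 23.856 + 1.409*I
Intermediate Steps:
f(B) = B**(3/2)
x(a) = 6 - 8*I/a (x(a) = (-4)**(3/2)/a - 1*(-6) = (-8*I)/a + 6 = -8*I/a + 6 = 6 - 8*I/a)
140/x(22) + 256/421 = 140/(6 - 8*I/22) + 256/421 = 140/(6 - 8*I*1/22) + 256*(1/421) = 140/(6 - 4*I/11) + 256/421 = 140*(121*(6 + 4*I/11)/4372) + 256/421 = 4235*(6 + 4*I/11)/1093 + 256/421 = 256/421 + 4235*(6 + 4*I/11)/1093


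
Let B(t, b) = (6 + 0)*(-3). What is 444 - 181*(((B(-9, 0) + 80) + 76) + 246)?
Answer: -69060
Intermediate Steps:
B(t, b) = -18 (B(t, b) = 6*(-3) = -18)
444 - 181*(((B(-9, 0) + 80) + 76) + 246) = 444 - 181*(((-18 + 80) + 76) + 246) = 444 - 181*((62 + 76) + 246) = 444 - 181*(138 + 246) = 444 - 181*384 = 444 - 69504 = -69060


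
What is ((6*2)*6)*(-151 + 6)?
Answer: -10440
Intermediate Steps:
((6*2)*6)*(-151 + 6) = (12*6)*(-145) = 72*(-145) = -10440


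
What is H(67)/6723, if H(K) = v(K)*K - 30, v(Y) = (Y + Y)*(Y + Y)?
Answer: 1203022/6723 ≈ 178.94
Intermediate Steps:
v(Y) = 4*Y**2 (v(Y) = (2*Y)*(2*Y) = 4*Y**2)
H(K) = -30 + 4*K**3 (H(K) = (4*K**2)*K - 30 = 4*K**3 - 30 = -30 + 4*K**3)
H(67)/6723 = (-30 + 4*67**3)/6723 = (-30 + 4*300763)*(1/6723) = (-30 + 1203052)*(1/6723) = 1203022*(1/6723) = 1203022/6723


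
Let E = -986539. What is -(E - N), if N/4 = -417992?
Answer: -685429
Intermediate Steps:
N = -1671968 (N = 4*(-417992) = -1671968)
-(E - N) = -(-986539 - 1*(-1671968)) = -(-986539 + 1671968) = -1*685429 = -685429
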